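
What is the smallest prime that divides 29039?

29039 is odd.
Digit sum 23, not divisible by 3.
Ends in 9: not divisible by 5.
7: 29039 = 7·4148 + 3
11: 29039 = 11·2639 + 10
13: 29039 = 13·2233 + 10
17: 29039 = 17·1708 + 3
19: 29039 = 19·1528 + 7
23: 29039 = 23·1262 + 13
29: 29039 = 29·1001 + 10
31: 29039 = 31·936 + 23
37: 29039 = 37·784 + 31
41: 29039 = 41·708 + 11
43: 29039 = 43·675 + 14
47: 29039 = 47·617 + 40
53: 29039 = 53·547 + 48
59: 29039 = 59·492 + 11
61: 29039 = 61·476 + 3
67: 29039 = 67·433 + 28
71: 29039 = 71·409

71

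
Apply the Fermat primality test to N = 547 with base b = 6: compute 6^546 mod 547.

6^1 ≡ 6 (mod 547)
6^2 ≡ 6^2 = 36 ≡ 36 (mod 547)
6^4 ≡ 36^2 = 1296 ≡ 202 (mod 547)
6^8 ≡ 202^2 = 40804 ≡ 326 (mod 547)
6^16 ≡ 326^2 = 106276 ≡ 158 (mod 547)
6^32 ≡ 158^2 = 24964 ≡ 349 (mod 547)
6^64 ≡ 349^2 = 121801 ≡ 367 (mod 547)
6^128 ≡ 367^2 = 134689 ≡ 127 (mod 547)
6^256 ≡ 127^2 = 16129 ≡ 266 (mod 547)
6^512 ≡ 266^2 = 70756 ≡ 193 (mod 547)
546 = 512 + 32 + 2 in binary powers of 2.
So 6^546 ≡ 193 · 349 · 36 ≡ 1 (mod 547).
Since the result is 1, base 6 gives no evidence that 547 is composite.

1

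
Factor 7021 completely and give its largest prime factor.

7021 = 7 · 1003
1003 = 17 · 59
59 is prime.
So 7021 = 7 · 17 · 59; the largest prime factor is 59.

59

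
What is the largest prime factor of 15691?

71

15691 = 13 · 1207
1207 = 17 · 71
71 is prime.
So 15691 = 13 · 17 · 71; the largest prime factor is 71.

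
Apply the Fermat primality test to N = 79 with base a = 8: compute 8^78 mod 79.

1

8^1 ≡ 8 (mod 79)
8^2 ≡ 8^2 = 64 ≡ 64 (mod 79)
8^4 ≡ 64^2 = 4096 ≡ 67 (mod 79)
8^8 ≡ 67^2 = 4489 ≡ 65 (mod 79)
8^16 ≡ 65^2 = 4225 ≡ 38 (mod 79)
8^32 ≡ 38^2 = 1444 ≡ 22 (mod 79)
8^64 ≡ 22^2 = 484 ≡ 10 (mod 79)
78 = 64 + 8 + 4 + 2 in binary powers of 2.
So 8^78 ≡ 10 · 65 · 67 · 64 ≡ 1 (mod 79).
Since the result is 1, base 8 gives no evidence that 79 is composite.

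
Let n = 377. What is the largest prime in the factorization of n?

377 = 13 · 29
29 is prime.
So 377 = 13 · 29; the largest prime factor is 29.

29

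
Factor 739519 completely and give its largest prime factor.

79

739519 = 11 · 67229
67229 = 23 · 2923
2923 = 37 · 79
79 is prime.
So 739519 = 11 · 23 · 37 · 79; the largest prime factor is 79.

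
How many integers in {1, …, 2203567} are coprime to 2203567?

Factor: 2203567 = 83 · 139 · 191.
φ(2203567) = (83−1) · (139−1) · (191−1) = 82 · 138 · 190 = 2150040.

2150040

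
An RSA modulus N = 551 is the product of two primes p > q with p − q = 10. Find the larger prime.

Since p = q + 10, we have 551 = q(q + 10), so q² + 10q − 551 = 0.
Discriminant: 10² + 4·551 = 100 + 2204 = 2304; √2304 = 48.
q = (−10 + 48)/2 = 19, and p = q + 10 = 29.
Check: 19 · 29 = 551.

29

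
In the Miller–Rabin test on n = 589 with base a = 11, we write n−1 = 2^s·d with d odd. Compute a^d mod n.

77

589 − 1 = 588 = 2^2 · 147, so d = 147.
11^1 ≡ 11 (mod 589)
11^2 ≡ 11^2 = 121 ≡ 121 (mod 589)
11^4 ≡ 121^2 = 14641 ≡ 505 (mod 589)
11^8 ≡ 505^2 = 255025 ≡ 577 (mod 589)
11^16 ≡ 577^2 = 332929 ≡ 144 (mod 589)
11^32 ≡ 144^2 = 20736 ≡ 121 (mod 589)
11^64 ≡ 121^2 = 14641 ≡ 505 (mod 589)
11^128 ≡ 505^2 = 255025 ≡ 577 (mod 589)
147 = 128 + 16 + 2 + 1 in binary powers of 2.
So 11^147 ≡ 577 · 144 · 121 · 11 ≡ 77 (mod 589).
Squaring chain: 77 → 39; never reaches −1, so base 11 is a Miller–Rabin witness that 589 is composite.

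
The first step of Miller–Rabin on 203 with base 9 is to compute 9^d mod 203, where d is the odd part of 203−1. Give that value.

203 − 1 = 202 = 2^1 · 101, so d = 101.
9^1 ≡ 9 (mod 203)
9^2 ≡ 9^2 = 81 ≡ 81 (mod 203)
9^4 ≡ 81^2 = 6561 ≡ 65 (mod 203)
9^8 ≡ 65^2 = 4225 ≡ 165 (mod 203)
9^16 ≡ 165^2 = 27225 ≡ 23 (mod 203)
9^32 ≡ 23^2 = 529 ≡ 123 (mod 203)
9^64 ≡ 123^2 = 15129 ≡ 107 (mod 203)
101 = 64 + 32 + 4 + 1 in binary powers of 2.
So 9^101 ≡ 107 · 123 · 65 · 9 ≡ 4 (mod 203).
Squaring chain: 4; never reaches −1, so base 9 is a Miller–Rabin witness that 203 is composite.

4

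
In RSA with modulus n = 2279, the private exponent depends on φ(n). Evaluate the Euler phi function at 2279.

Factor: 2279 = 43 · 53.
φ(2279) = (43−1) · (53−1) = 42 · 52 = 2184.

2184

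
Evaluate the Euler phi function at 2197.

2028

Factor: 2197 = 13^3.
φ(2197) = 13^2·(13−1) = 2028.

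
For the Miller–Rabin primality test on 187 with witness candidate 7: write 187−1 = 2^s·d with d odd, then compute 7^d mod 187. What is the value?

187 − 1 = 186 = 2^1 · 93, so d = 93.
7^1 ≡ 7 (mod 187)
7^2 ≡ 7^2 = 49 ≡ 49 (mod 187)
7^4 ≡ 49^2 = 2401 ≡ 157 (mod 187)
7^8 ≡ 157^2 = 24649 ≡ 152 (mod 187)
7^16 ≡ 152^2 = 23104 ≡ 103 (mod 187)
7^32 ≡ 103^2 = 10609 ≡ 137 (mod 187)
7^64 ≡ 137^2 = 18769 ≡ 69 (mod 187)
93 = 64 + 16 + 8 + 4 + 1 in binary powers of 2.
So 7^93 ≡ 69 · 103 · 152 · 157 · 7 ≡ 57 (mod 187).
Squaring chain: 57; never reaches −1, so base 7 is a Miller–Rabin witness that 187 is composite.

57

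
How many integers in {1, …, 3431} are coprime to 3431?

3312

Factor: 3431 = 47 · 73.
φ(3431) = (47−1) · (73−1) = 46 · 72 = 3312.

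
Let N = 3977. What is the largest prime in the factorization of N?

3977 = 41 · 97
97 is prime.
So 3977 = 41 · 97; the largest prime factor is 97.

97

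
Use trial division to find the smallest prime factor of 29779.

29779 is odd.
Digit sum 34, not divisible by 3.
Ends in 9: not divisible by 5.
7: 29779 = 7·4254 + 1
11: 29779 = 11·2707 + 2
13: 29779 = 13·2290 + 9
17: 29779 = 17·1751 + 12
19: 29779 = 19·1567 + 6
23: 29779 = 23·1294 + 17
29: 29779 = 29·1026 + 25
31: 29779 = 31·960 + 19
37: 29779 = 37·804 + 31
41: 29779 = 41·726 + 13
43: 29779 = 43·692 + 23
47: 29779 = 47·633 + 28
53: 29779 = 53·561 + 46
59: 29779 = 59·504 + 43
61: 29779 = 61·488 + 11
67: 29779 = 67·444 + 31
71: 29779 = 71·419 + 30
73: 29779 = 73·407 + 68
79: 29779 = 79·376 + 75
83: 29779 = 83·358 + 65
89: 29779 = 89·334 + 53
97: 29779 = 97·307

97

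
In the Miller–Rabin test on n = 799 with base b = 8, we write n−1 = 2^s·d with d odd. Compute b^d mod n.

799 − 1 = 798 = 2^1 · 399, so d = 399.
8^1 ≡ 8 (mod 799)
8^2 ≡ 8^2 = 64 ≡ 64 (mod 799)
8^4 ≡ 64^2 = 4096 ≡ 101 (mod 799)
8^8 ≡ 101^2 = 10201 ≡ 613 (mod 799)
8^16 ≡ 613^2 = 375769 ≡ 239 (mod 799)
8^32 ≡ 239^2 = 57121 ≡ 392 (mod 799)
8^64 ≡ 392^2 = 153664 ≡ 256 (mod 799)
8^128 ≡ 256^2 = 65536 ≡ 18 (mod 799)
8^256 ≡ 18^2 = 324 ≡ 324 (mod 799)
399 = 256 + 128 + 8 + 4 + 2 + 1 in binary powers of 2.
So 8^399 ≡ 324 · 18 · 613 · 101 · 64 · 8 ≡ 49 (mod 799).
Squaring chain: 49; never reaches −1, so base 8 is a Miller–Rabin witness that 799 is composite.

49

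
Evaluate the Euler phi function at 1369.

Factor: 1369 = 37^2.
φ(1369) = 37^1·(37−1) = 1332.

1332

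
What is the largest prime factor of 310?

31

310 = 2 · 155
155 = 5 · 31
31 is prime.
So 310 = 2 · 5 · 31; the largest prime factor is 31.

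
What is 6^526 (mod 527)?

6^1 ≡ 6 (mod 527)
6^2 ≡ 6^2 = 36 ≡ 36 (mod 527)
6^4 ≡ 36^2 = 1296 ≡ 242 (mod 527)
6^8 ≡ 242^2 = 58564 ≡ 67 (mod 527)
6^16 ≡ 67^2 = 4489 ≡ 273 (mod 527)
6^32 ≡ 273^2 = 74529 ≡ 222 (mod 527)
6^64 ≡ 222^2 = 49284 ≡ 273 (mod 527)
6^128 ≡ 273^2 = 74529 ≡ 222 (mod 527)
6^256 ≡ 222^2 = 49284 ≡ 273 (mod 527)
6^512 ≡ 273^2 = 74529 ≡ 222 (mod 527)
526 = 512 + 8 + 4 + 2 in binary powers of 2.
So 6^526 ≡ 222 · 67 · 242 · 36 ≡ 366 (mod 527).
Since 366 ≠ 1, base 6 is a Fermat witness: 527 is composite.

366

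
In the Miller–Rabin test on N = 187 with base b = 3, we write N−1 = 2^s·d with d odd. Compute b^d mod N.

187 − 1 = 186 = 2^1 · 93, so d = 93.
3^1 ≡ 3 (mod 187)
3^2 ≡ 3^2 = 9 ≡ 9 (mod 187)
3^4 ≡ 9^2 = 81 ≡ 81 (mod 187)
3^8 ≡ 81^2 = 6561 ≡ 16 (mod 187)
3^16 ≡ 16^2 = 256 ≡ 69 (mod 187)
3^32 ≡ 69^2 = 4761 ≡ 86 (mod 187)
3^64 ≡ 86^2 = 7396 ≡ 103 (mod 187)
93 = 64 + 16 + 8 + 4 + 1 in binary powers of 2.
So 3^93 ≡ 103 · 69 · 16 · 81 · 3 ≡ 148 (mod 187).
Squaring chain: 148; never reaches −1, so base 3 is a Miller–Rabin witness that 187 is composite.

148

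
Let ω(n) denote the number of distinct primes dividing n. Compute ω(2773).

2

2773 = 47 · 59
2773 = 47 · 59, which has 2 distinct prime factors.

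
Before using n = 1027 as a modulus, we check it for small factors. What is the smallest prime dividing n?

1027 is odd.
Digit sum 10, not divisible by 3.
Ends in 7: not divisible by 5.
7: 1027 = 7·146 + 5
11: 1027 = 11·93 + 4
13: 1027 = 13·79

13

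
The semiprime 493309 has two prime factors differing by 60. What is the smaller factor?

673

Since p = q + 60, we have 493309 = q(q + 60), so q² + 60q − 493309 = 0.
Discriminant: 60² + 4·493309 = 3600 + 1973236 = 1976836; √1976836 = 1406.
q = (−60 + 1406)/2 = 673, and p = q + 60 = 733.
Check: 673 · 733 = 493309.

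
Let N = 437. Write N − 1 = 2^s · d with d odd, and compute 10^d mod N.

437 − 1 = 436 = 2^2 · 109, so d = 109.
10^1 ≡ 10 (mod 437)
10^2 ≡ 10^2 = 100 ≡ 100 (mod 437)
10^4 ≡ 100^2 = 10000 ≡ 386 (mod 437)
10^8 ≡ 386^2 = 148996 ≡ 416 (mod 437)
10^16 ≡ 416^2 = 173056 ≡ 4 (mod 437)
10^32 ≡ 4^2 = 16 ≡ 16 (mod 437)
10^64 ≡ 16^2 = 256 ≡ 256 (mod 437)
109 = 64 + 32 + 8 + 4 + 1 in binary powers of 2.
So 10^109 ≡ 256 · 16 · 416 · 386 · 10 ≡ 352 (mod 437).
Squaring chain: 352 → 233; never reaches −1, so base 10 is a Miller–Rabin witness that 437 is composite.

352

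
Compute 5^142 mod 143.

5^1 ≡ 5 (mod 143)
5^2 ≡ 5^2 = 25 ≡ 25 (mod 143)
5^4 ≡ 25^2 = 625 ≡ 53 (mod 143)
5^8 ≡ 53^2 = 2809 ≡ 92 (mod 143)
5^16 ≡ 92^2 = 8464 ≡ 27 (mod 143)
5^32 ≡ 27^2 = 729 ≡ 14 (mod 143)
5^64 ≡ 14^2 = 196 ≡ 53 (mod 143)
5^128 ≡ 53^2 = 2809 ≡ 92 (mod 143)
142 = 128 + 8 + 4 + 2 in binary powers of 2.
So 5^142 ≡ 92 · 92 · 53 · 25 ≡ 25 (mod 143).
Since 25 ≠ 1, base 5 is a Fermat witness: 143 is composite.

25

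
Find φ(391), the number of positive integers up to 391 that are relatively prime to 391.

Factor: 391 = 17 · 23.
φ(391) = (17−1) · (23−1) = 16 · 22 = 352.

352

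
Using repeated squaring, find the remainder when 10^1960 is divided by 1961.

121

10^1 ≡ 10 (mod 1961)
10^2 ≡ 10^2 = 100 ≡ 100 (mod 1961)
10^4 ≡ 100^2 = 10000 ≡ 195 (mod 1961)
10^8 ≡ 195^2 = 38025 ≡ 766 (mod 1961)
10^16 ≡ 766^2 = 586756 ≡ 417 (mod 1961)
10^32 ≡ 417^2 = 173889 ≡ 1321 (mod 1961)
10^64 ≡ 1321^2 = 1745041 ≡ 1712 (mod 1961)
10^128 ≡ 1712^2 = 2930944 ≡ 1210 (mod 1961)
10^256 ≡ 1210^2 = 1464100 ≡ 1194 (mod 1961)
10^512 ≡ 1194^2 = 1425636 ≡ 1950 (mod 1961)
10^1024 ≡ 1950^2 = 3802500 ≡ 121 (mod 1961)
1960 = 1024 + 512 + 256 + 128 + 32 + 8 in binary powers of 2.
So 10^1960 ≡ 121 · 1950 · 1194 · 1210 · 1321 · 766 ≡ 121 (mod 1961).
Since 121 ≠ 1, base 10 is a Fermat witness: 1961 is composite.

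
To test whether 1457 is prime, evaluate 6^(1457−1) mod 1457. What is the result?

6^1 ≡ 6 (mod 1457)
6^2 ≡ 6^2 = 36 ≡ 36 (mod 1457)
6^4 ≡ 36^2 = 1296 ≡ 1296 (mod 1457)
6^8 ≡ 1296^2 = 1679616 ≡ 1152 (mod 1457)
6^16 ≡ 1152^2 = 1327104 ≡ 1234 (mod 1457)
6^32 ≡ 1234^2 = 1522756 ≡ 191 (mod 1457)
6^64 ≡ 191^2 = 36481 ≡ 56 (mod 1457)
6^128 ≡ 56^2 = 3136 ≡ 222 (mod 1457)
6^256 ≡ 222^2 = 49284 ≡ 1203 (mod 1457)
6^512 ≡ 1203^2 = 1447209 ≡ 408 (mod 1457)
6^1024 ≡ 408^2 = 166464 ≡ 366 (mod 1457)
1456 = 1024 + 256 + 128 + 32 + 16 in binary powers of 2.
So 6^1456 ≡ 366 · 1203 · 222 · 191 · 1234 ≡ 521 (mod 1457).
Since 521 ≠ 1, base 6 is a Fermat witness: 1457 is composite.

521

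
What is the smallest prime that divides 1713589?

79

1713589 is odd.
Digit sum 34, not divisible by 3.
Ends in 9: not divisible by 5.
7: 1713589 = 7·244798 + 3
11: 1713589 = 11·155780 + 9
13: 1713589 = 13·131814 + 7
17: 1713589 = 17·100799 + 6
19: 1713589 = 19·90188 + 17
23: 1713589 = 23·74503 + 20
29: 1713589 = 29·59089 + 8
31: 1713589 = 31·55277 + 2
37: 1713589 = 37·46313 + 8
41: 1713589 = 41·41794 + 35
43: 1713589 = 43·39850 + 39
47: 1713589 = 47·36459 + 16
53: 1713589 = 53·32331 + 46
59: 1713589 = 59·29043 + 52
61: 1713589 = 61·28091 + 38
67: 1713589 = 67·25575 + 64
71: 1713589 = 71·24135 + 4
73: 1713589 = 73·23473 + 60
79: 1713589 = 79·21691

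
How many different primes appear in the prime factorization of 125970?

125970 = 2 · 62985
62985 = 3 · 20995
20995 = 5 · 4199
4199 = 13 · 323
323 = 17 · 19
125970 = 2 · 3 · 5 · 13 · 17 · 19, which has 6 distinct prime factors.

6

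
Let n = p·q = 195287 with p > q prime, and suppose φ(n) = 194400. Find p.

487

φ(n) = (p−1)(q−1) = n − (p+q) + 1, so p + q = 195287 − 194400 + 1 = 888.
p and q are the roots of t² − 888t + 195287 = 0.
Discriminant: 888² − 4·195287 = 788544 − 781148 = 7396; √7396 = 86.
q = (888 − 86)/2 = 401, p = (888 + 86)/2 = 487.
Check: 401 · 487 = 195287.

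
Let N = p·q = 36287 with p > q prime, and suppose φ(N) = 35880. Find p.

277

φ(n) = (p−1)(q−1) = n − (p+q) + 1, so p + q = 36287 − 35880 + 1 = 408.
p and q are the roots of t² − 408t + 36287 = 0.
Discriminant: 408² − 4·36287 = 166464 − 145148 = 21316; √21316 = 146.
q = (408 − 146)/2 = 131, p = (408 + 146)/2 = 277.
Check: 131 · 277 = 36287.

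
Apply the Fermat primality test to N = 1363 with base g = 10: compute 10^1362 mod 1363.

10^1 ≡ 10 (mod 1363)
10^2 ≡ 10^2 = 100 ≡ 100 (mod 1363)
10^4 ≡ 100^2 = 10000 ≡ 459 (mod 1363)
10^8 ≡ 459^2 = 210681 ≡ 779 (mod 1363)
10^16 ≡ 779^2 = 606841 ≡ 306 (mod 1363)
10^32 ≡ 306^2 = 93636 ≡ 952 (mod 1363)
10^64 ≡ 952^2 = 906304 ≡ 1272 (mod 1363)
10^128 ≡ 1272^2 = 1617984 ≡ 103 (mod 1363)
10^256 ≡ 103^2 = 10609 ≡ 1068 (mod 1363)
10^512 ≡ 1068^2 = 1140624 ≡ 1156 (mod 1363)
10^1024 ≡ 1156^2 = 1336336 ≡ 596 (mod 1363)
1362 = 1024 + 256 + 64 + 16 + 2 in binary powers of 2.
So 10^1362 ≡ 596 · 1068 · 1272 · 306 · 100 ≡ 63 (mod 1363).
Since 63 ≠ 1, base 10 is a Fermat witness: 1363 is composite.

63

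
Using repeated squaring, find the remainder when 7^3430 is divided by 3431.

7^1 ≡ 7 (mod 3431)
7^2 ≡ 7^2 = 49 ≡ 49 (mod 3431)
7^4 ≡ 49^2 = 2401 ≡ 2401 (mod 3431)
7^8 ≡ 2401^2 = 5764801 ≡ 721 (mod 3431)
7^16 ≡ 721^2 = 519841 ≡ 1760 (mod 3431)
7^32 ≡ 1760^2 = 3097600 ≡ 2838 (mod 3431)
7^64 ≡ 2838^2 = 8054244 ≡ 1687 (mod 3431)
7^128 ≡ 1687^2 = 2845969 ≡ 1670 (mod 3431)
7^256 ≡ 1670^2 = 2788900 ≡ 2928 (mod 3431)
7^512 ≡ 2928^2 = 8573184 ≡ 2546 (mod 3431)
7^1024 ≡ 2546^2 = 6482116 ≡ 957 (mod 3431)
7^2048 ≡ 957^2 = 915849 ≡ 3203 (mod 3431)
3430 = 2048 + 1024 + 256 + 64 + 32 + 4 + 2 in binary powers of 2.
So 7^3430 ≡ 3203 · 957 · 2928 · 1687 · 2838 · 2401 · 49 ≡ 3069 (mod 3431).
Since 3069 ≠ 1, base 7 is a Fermat witness: 3431 is composite.

3069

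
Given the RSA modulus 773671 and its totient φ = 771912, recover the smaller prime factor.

853

φ(n) = (p−1)(q−1) = n − (p+q) + 1, so p + q = 773671 − 771912 + 1 = 1760.
p and q are the roots of t² − 1760t + 773671 = 0.
Discriminant: 1760² − 4·773671 = 3097600 − 3094684 = 2916; √2916 = 54.
q = (1760 − 54)/2 = 853, p = (1760 + 54)/2 = 907.
Check: 853 · 907 = 773671.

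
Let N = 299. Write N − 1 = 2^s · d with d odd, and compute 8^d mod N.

299 − 1 = 298 = 2^1 · 149, so d = 149.
8^1 ≡ 8 (mod 299)
8^2 ≡ 8^2 = 64 ≡ 64 (mod 299)
8^4 ≡ 64^2 = 4096 ≡ 209 (mod 299)
8^8 ≡ 209^2 = 43681 ≡ 27 (mod 299)
8^16 ≡ 27^2 = 729 ≡ 131 (mod 299)
8^32 ≡ 131^2 = 17161 ≡ 118 (mod 299)
8^64 ≡ 118^2 = 13924 ≡ 170 (mod 299)
8^128 ≡ 170^2 = 28900 ≡ 196 (mod 299)
149 = 128 + 16 + 4 + 1 in binary powers of 2.
So 8^149 ≡ 196 · 131 · 209 · 8 ≡ 151 (mod 299).
Squaring chain: 151; never reaches −1, so base 8 is a Miller–Rabin witness that 299 is composite.

151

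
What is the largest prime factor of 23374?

23374 = 2 · 11687
11687 = 13 · 899
899 = 29 · 31
31 is prime.
So 23374 = 2 · 13 · 29 · 31; the largest prime factor is 31.

31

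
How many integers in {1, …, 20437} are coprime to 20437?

Factor: 20437 = 107 · 191.
φ(20437) = (107−1) · (191−1) = 106 · 190 = 20140.

20140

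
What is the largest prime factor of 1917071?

1917071 = 13 · 147467
147467 = 31 · 4757
4757 = 67 · 71
71 is prime.
So 1917071 = 13 · 31 · 67 · 71; the largest prime factor is 71.

71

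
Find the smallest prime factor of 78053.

89

78053 is odd.
Digit sum 23, not divisible by 3.
Ends in 3: not divisible by 5.
7: 78053 = 7·11150 + 3
11: 78053 = 11·7095 + 8
13: 78053 = 13·6004 + 1
17: 78053 = 17·4591 + 6
19: 78053 = 19·4108 + 1
23: 78053 = 23·3393 + 14
29: 78053 = 29·2691 + 14
31: 78053 = 31·2517 + 26
37: 78053 = 37·2109 + 20
41: 78053 = 41·1903 + 30
43: 78053 = 43·1815 + 8
47: 78053 = 47·1660 + 33
53: 78053 = 53·1472 + 37
59: 78053 = 59·1322 + 55
61: 78053 = 61·1279 + 34
67: 78053 = 67·1164 + 65
71: 78053 = 71·1099 + 24
73: 78053 = 73·1069 + 16
79: 78053 = 79·988 + 1
83: 78053 = 83·940 + 33
89: 78053 = 89·877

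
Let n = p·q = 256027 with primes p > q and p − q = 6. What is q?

Since p = q + 6, we have 256027 = q(q + 6), so q² + 6q − 256027 = 0.
Discriminant: 6² + 4·256027 = 36 + 1024108 = 1024144; √1024144 = 1012.
q = (−6 + 1012)/2 = 503, and p = q + 6 = 509.
Check: 503 · 509 = 256027.

503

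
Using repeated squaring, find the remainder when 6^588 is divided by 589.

311

6^1 ≡ 6 (mod 589)
6^2 ≡ 6^2 = 36 ≡ 36 (mod 589)
6^4 ≡ 36^2 = 1296 ≡ 118 (mod 589)
6^8 ≡ 118^2 = 13924 ≡ 377 (mod 589)
6^16 ≡ 377^2 = 142129 ≡ 180 (mod 589)
6^32 ≡ 180^2 = 32400 ≡ 5 (mod 589)
6^64 ≡ 5^2 = 25 ≡ 25 (mod 589)
6^128 ≡ 25^2 = 625 ≡ 36 (mod 589)
6^256 ≡ 36^2 = 1296 ≡ 118 (mod 589)
6^512 ≡ 118^2 = 13924 ≡ 377 (mod 589)
588 = 512 + 64 + 8 + 4 in binary powers of 2.
So 6^588 ≡ 377 · 25 · 377 · 118 ≡ 311 (mod 589).
Since 311 ≠ 1, base 6 is a Fermat witness: 589 is composite.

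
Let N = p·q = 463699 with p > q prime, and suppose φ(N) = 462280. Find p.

φ(n) = (p−1)(q−1) = n − (p+q) + 1, so p + q = 463699 − 462280 + 1 = 1420.
p and q are the roots of t² − 1420t + 463699 = 0.
Discriminant: 1420² − 4·463699 = 2016400 − 1854796 = 161604; √161604 = 402.
q = (1420 − 402)/2 = 509, p = (1420 + 402)/2 = 911.
Check: 509 · 911 = 463699.

911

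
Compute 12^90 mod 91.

12^1 ≡ 12 (mod 91)
12^2 ≡ 12^2 = 144 ≡ 53 (mod 91)
12^4 ≡ 53^2 = 2809 ≡ 79 (mod 91)
12^8 ≡ 79^2 = 6241 ≡ 53 (mod 91)
12^16 ≡ 53^2 = 2809 ≡ 79 (mod 91)
12^32 ≡ 79^2 = 6241 ≡ 53 (mod 91)
12^64 ≡ 53^2 = 2809 ≡ 79 (mod 91)
90 = 64 + 16 + 8 + 2 in binary powers of 2.
So 12^90 ≡ 79 · 79 · 53 · 53 ≡ 1 (mod 91).
Since the result is 1, base 12 gives no evidence that 91 is composite.

1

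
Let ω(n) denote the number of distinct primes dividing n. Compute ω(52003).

52003 = 7 · 7429
7429 = 17 · 437
437 = 19 · 23
52003 = 7 · 17 · 19 · 23, which has 4 distinct prime factors.

4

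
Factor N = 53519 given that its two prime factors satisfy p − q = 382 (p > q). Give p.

491

Since p = q + 382, we have 53519 = q(q + 382), so q² + 382q − 53519 = 0.
Discriminant: 382² + 4·53519 = 145924 + 214076 = 360000; √360000 = 600.
q = (−382 + 600)/2 = 109, and p = q + 382 = 491.
Check: 109 · 491 = 53519.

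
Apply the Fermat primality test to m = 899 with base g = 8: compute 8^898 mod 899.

8^1 ≡ 8 (mod 899)
8^2 ≡ 8^2 = 64 ≡ 64 (mod 899)
8^4 ≡ 64^2 = 4096 ≡ 500 (mod 899)
8^8 ≡ 500^2 = 250000 ≡ 78 (mod 899)
8^16 ≡ 78^2 = 6084 ≡ 690 (mod 899)
8^32 ≡ 690^2 = 476100 ≡ 529 (mod 899)
8^64 ≡ 529^2 = 279841 ≡ 252 (mod 899)
8^128 ≡ 252^2 = 63504 ≡ 574 (mod 899)
8^256 ≡ 574^2 = 329476 ≡ 442 (mod 899)
8^512 ≡ 442^2 = 195364 ≡ 281 (mod 899)
898 = 512 + 256 + 128 + 2 in binary powers of 2.
So 8^898 ≡ 281 · 442 · 574 · 64 ≡ 760 (mod 899).
Since 760 ≠ 1, base 8 is a Fermat witness: 899 is composite.

760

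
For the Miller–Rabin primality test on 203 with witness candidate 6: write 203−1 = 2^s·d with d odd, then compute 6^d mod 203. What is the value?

203 − 1 = 202 = 2^1 · 101, so d = 101.
6^1 ≡ 6 (mod 203)
6^2 ≡ 6^2 = 36 ≡ 36 (mod 203)
6^4 ≡ 36^2 = 1296 ≡ 78 (mod 203)
6^8 ≡ 78^2 = 6084 ≡ 197 (mod 203)
6^16 ≡ 197^2 = 38809 ≡ 36 (mod 203)
6^32 ≡ 36^2 = 1296 ≡ 78 (mod 203)
6^64 ≡ 78^2 = 6084 ≡ 197 (mod 203)
101 = 64 + 32 + 4 + 1 in binary powers of 2.
So 6^101 ≡ 197 · 78 · 78 · 6 ≡ 13 (mod 203).
Squaring chain: 13; never reaches −1, so base 6 is a Miller–Rabin witness that 203 is composite.

13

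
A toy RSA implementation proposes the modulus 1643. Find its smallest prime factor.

1643 is odd.
Digit sum 14, not divisible by 3.
Ends in 3: not divisible by 5.
7: 1643 = 7·234 + 5
11: 1643 = 11·149 + 4
13: 1643 = 13·126 + 5
17: 1643 = 17·96 + 11
19: 1643 = 19·86 + 9
23: 1643 = 23·71 + 10
29: 1643 = 29·56 + 19
31: 1643 = 31·53

31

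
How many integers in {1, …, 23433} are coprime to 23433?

Factor: 23433 = 3 · 73 · 107.
φ(23433) = (3−1) · (73−1) · (107−1) = 2 · 72 · 106 = 15264.

15264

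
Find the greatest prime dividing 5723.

5723 = 59 · 97
97 is prime.
So 5723 = 59 · 97; the largest prime factor is 97.

97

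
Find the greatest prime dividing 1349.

71

1349 = 19 · 71
71 is prime.
So 1349 = 19 · 71; the largest prime factor is 71.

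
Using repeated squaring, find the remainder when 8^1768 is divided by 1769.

935

8^1 ≡ 8 (mod 1769)
8^2 ≡ 8^2 = 64 ≡ 64 (mod 1769)
8^4 ≡ 64^2 = 4096 ≡ 558 (mod 1769)
8^8 ≡ 558^2 = 311364 ≡ 20 (mod 1769)
8^16 ≡ 20^2 = 400 ≡ 400 (mod 1769)
8^32 ≡ 400^2 = 160000 ≡ 790 (mod 1769)
8^64 ≡ 790^2 = 624100 ≡ 1412 (mod 1769)
8^128 ≡ 1412^2 = 1993744 ≡ 81 (mod 1769)
8^256 ≡ 81^2 = 6561 ≡ 1254 (mod 1769)
8^512 ≡ 1254^2 = 1572516 ≡ 1644 (mod 1769)
8^1024 ≡ 1644^2 = 2702736 ≡ 1473 (mod 1769)
1768 = 1024 + 512 + 128 + 64 + 32 + 8 in binary powers of 2.
So 8^1768 ≡ 1473 · 1644 · 81 · 1412 · 790 · 20 ≡ 935 (mod 1769).
Since 935 ≠ 1, base 8 is a Fermat witness: 1769 is composite.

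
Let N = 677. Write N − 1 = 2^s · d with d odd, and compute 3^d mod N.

677 − 1 = 676 = 2^2 · 169, so d = 169.
3^1 ≡ 3 (mod 677)
3^2 ≡ 3^2 = 9 ≡ 9 (mod 677)
3^4 ≡ 9^2 = 81 ≡ 81 (mod 677)
3^8 ≡ 81^2 = 6561 ≡ 468 (mod 677)
3^16 ≡ 468^2 = 219024 ≡ 353 (mod 677)
3^32 ≡ 353^2 = 124609 ≡ 41 (mod 677)
3^64 ≡ 41^2 = 1681 ≡ 327 (mod 677)
3^128 ≡ 327^2 = 106929 ≡ 640 (mod 677)
169 = 128 + 32 + 8 + 1 in binary powers of 2.
So 3^169 ≡ 640 · 41 · 468 · 3 ≡ 651 (mod 677).
Squaring chain: 651 → 676; reaches −1, so base 3 does not prove 677 composite.

651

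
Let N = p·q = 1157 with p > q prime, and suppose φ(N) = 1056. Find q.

13

φ(n) = (p−1)(q−1) = n − (p+q) + 1, so p + q = 1157 − 1056 + 1 = 102.
p and q are the roots of t² − 102t + 1157 = 0.
Discriminant: 102² − 4·1157 = 10404 − 4628 = 5776; √5776 = 76.
q = (102 − 76)/2 = 13, p = (102 + 76)/2 = 89.
Check: 13 · 89 = 1157.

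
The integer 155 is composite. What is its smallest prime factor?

5

155 is odd.
Digit sum 11, not divisible by 3.
Ends in 5: divisible by 5.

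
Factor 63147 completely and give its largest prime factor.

97

63147 = 3 · 21049
21049 = 7 · 3007
3007 = 31 · 97
97 is prime.
So 63147 = 3 · 7 · 31 · 97; the largest prime factor is 97.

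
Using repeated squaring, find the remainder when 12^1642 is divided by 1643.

12^1 ≡ 12 (mod 1643)
12^2 ≡ 12^2 = 144 ≡ 144 (mod 1643)
12^4 ≡ 144^2 = 20736 ≡ 1020 (mod 1643)
12^8 ≡ 1020^2 = 1040400 ≡ 381 (mod 1643)
12^16 ≡ 381^2 = 145161 ≡ 577 (mod 1643)
12^32 ≡ 577^2 = 332929 ≡ 1043 (mod 1643)
12^64 ≡ 1043^2 = 1087849 ≡ 183 (mod 1643)
12^128 ≡ 183^2 = 33489 ≡ 629 (mod 1643)
12^256 ≡ 629^2 = 395641 ≡ 1321 (mod 1643)
12^512 ≡ 1321^2 = 1745041 ≡ 175 (mod 1643)
12^1024 ≡ 175^2 = 30625 ≡ 1051 (mod 1643)
1642 = 1024 + 512 + 64 + 32 + 8 + 2 in binary powers of 2.
So 12^1642 ≡ 1051 · 175 · 183 · 1043 · 381 · 144 ≡ 782 (mod 1643).
Since 782 ≠ 1, base 12 is a Fermat witness: 1643 is composite.

782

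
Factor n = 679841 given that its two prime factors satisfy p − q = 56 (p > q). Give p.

853

Since p = q + 56, we have 679841 = q(q + 56), so q² + 56q − 679841 = 0.
Discriminant: 56² + 4·679841 = 3136 + 2719364 = 2722500; √2722500 = 1650.
q = (−56 + 1650)/2 = 797, and p = q + 56 = 853.
Check: 797 · 853 = 679841.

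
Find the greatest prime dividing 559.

43

559 = 13 · 43
43 is prime.
So 559 = 13 · 43; the largest prime factor is 43.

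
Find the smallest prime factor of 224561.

224561 is odd.
Digit sum 20, not divisible by 3.
Ends in 1: not divisible by 5.
7: 224561 = 7·32080 + 1
11: 224561 = 11·20414 + 7
13: 224561 = 13·17273 + 12
17: 224561 = 17·13209 + 8
19: 224561 = 19·11819

19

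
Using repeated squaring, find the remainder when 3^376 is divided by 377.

16

3^1 ≡ 3 (mod 377)
3^2 ≡ 3^2 = 9 ≡ 9 (mod 377)
3^4 ≡ 9^2 = 81 ≡ 81 (mod 377)
3^8 ≡ 81^2 = 6561 ≡ 152 (mod 377)
3^16 ≡ 152^2 = 23104 ≡ 107 (mod 377)
3^32 ≡ 107^2 = 11449 ≡ 139 (mod 377)
3^64 ≡ 139^2 = 19321 ≡ 94 (mod 377)
3^128 ≡ 94^2 = 8836 ≡ 165 (mod 377)
3^256 ≡ 165^2 = 27225 ≡ 81 (mod 377)
376 = 256 + 64 + 32 + 16 + 8 in binary powers of 2.
So 3^376 ≡ 81 · 94 · 139 · 107 · 152 ≡ 16 (mod 377).
Since 16 ≠ 1, base 3 is a Fermat witness: 377 is composite.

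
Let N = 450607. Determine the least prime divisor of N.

450607 is odd.
Digit sum 22, not divisible by 3.
Ends in 7: not divisible by 5.
7: 450607 = 7·64372 + 3
11: 450607 = 11·40964 + 3
13: 450607 = 13·34662 + 1
17: 450607 = 17·26506 + 5
19: 450607 = 19·23716 + 3
23: 450607 = 23·19591 + 14
29: 450607 = 29·15538 + 5
31: 450607 = 31·14535 + 22
37: 450607 = 37·12178 + 21
41: 450607 = 41·10990 + 17
43: 450607 = 43·10479 + 10
47: 450607 = 47·9587 + 18
53: 450607 = 53·8502 + 1
59: 450607 = 59·7637 + 24
61: 450607 = 61·7387

61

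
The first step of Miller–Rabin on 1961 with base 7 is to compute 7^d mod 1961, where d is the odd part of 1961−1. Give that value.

1418

1961 − 1 = 1960 = 2^3 · 245, so d = 245.
7^1 ≡ 7 (mod 1961)
7^2 ≡ 7^2 = 49 ≡ 49 (mod 1961)
7^4 ≡ 49^2 = 2401 ≡ 440 (mod 1961)
7^8 ≡ 440^2 = 193600 ≡ 1422 (mod 1961)
7^16 ≡ 1422^2 = 2022084 ≡ 293 (mod 1961)
7^32 ≡ 293^2 = 85849 ≡ 1526 (mod 1961)
7^64 ≡ 1526^2 = 2328676 ≡ 969 (mod 1961)
7^128 ≡ 969^2 = 938961 ≡ 1603 (mod 1961)
245 = 128 + 64 + 32 + 16 + 4 + 1 in binary powers of 2.
So 7^245 ≡ 1603 · 969 · 1526 · 293 · 440 · 7 ≡ 1418 (mod 1961).
Squaring chain: 1418 → 699 → 312; never reaches −1, so base 7 is a Miller–Rabin witness that 1961 is composite.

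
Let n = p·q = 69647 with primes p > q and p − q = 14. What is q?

257

Since p = q + 14, we have 69647 = q(q + 14), so q² + 14q − 69647 = 0.
Discriminant: 14² + 4·69647 = 196 + 278588 = 278784; √278784 = 528.
q = (−14 + 528)/2 = 257, and p = q + 14 = 271.
Check: 257 · 271 = 69647.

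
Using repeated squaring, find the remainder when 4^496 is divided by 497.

4^1 ≡ 4 (mod 497)
4^2 ≡ 4^2 = 16 ≡ 16 (mod 497)
4^4 ≡ 16^2 = 256 ≡ 256 (mod 497)
4^8 ≡ 256^2 = 65536 ≡ 429 (mod 497)
4^16 ≡ 429^2 = 184041 ≡ 151 (mod 497)
4^32 ≡ 151^2 = 22801 ≡ 436 (mod 497)
4^64 ≡ 436^2 = 190096 ≡ 242 (mod 497)
4^128 ≡ 242^2 = 58564 ≡ 415 (mod 497)
4^256 ≡ 415^2 = 172225 ≡ 263 (mod 497)
496 = 256 + 128 + 64 + 32 + 16 in binary powers of 2.
So 4^496 ≡ 263 · 415 · 242 · 436 · 151 ≡ 333 (mod 497).
Since 333 ≠ 1, base 4 is a Fermat witness: 497 is composite.

333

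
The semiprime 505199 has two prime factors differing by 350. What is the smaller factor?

557

Since p = q + 350, we have 505199 = q(q + 350), so q² + 350q − 505199 = 0.
Discriminant: 350² + 4·505199 = 122500 + 2020796 = 2143296; √2143296 = 1464.
q = (−350 + 1464)/2 = 557, and p = q + 350 = 907.
Check: 557 · 907 = 505199.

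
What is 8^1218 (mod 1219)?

8^1 ≡ 8 (mod 1219)
8^2 ≡ 8^2 = 64 ≡ 64 (mod 1219)
8^4 ≡ 64^2 = 4096 ≡ 439 (mod 1219)
8^8 ≡ 439^2 = 192721 ≡ 119 (mod 1219)
8^16 ≡ 119^2 = 14161 ≡ 752 (mod 1219)
8^32 ≡ 752^2 = 565504 ≡ 1107 (mod 1219)
8^64 ≡ 1107^2 = 1225449 ≡ 354 (mod 1219)
8^128 ≡ 354^2 = 125316 ≡ 978 (mod 1219)
8^256 ≡ 978^2 = 956484 ≡ 788 (mod 1219)
8^512 ≡ 788^2 = 620944 ≡ 473 (mod 1219)
8^1024 ≡ 473^2 = 223729 ≡ 652 (mod 1219)
1218 = 1024 + 128 + 64 + 2 in binary powers of 2.
So 8^1218 ≡ 652 · 978 · 354 · 64 ≡ 855 (mod 1219).
Since 855 ≠ 1, base 8 is a Fermat witness: 1219 is composite.

855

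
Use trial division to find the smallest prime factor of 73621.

83

73621 is odd.
Digit sum 19, not divisible by 3.
Ends in 1: not divisible by 5.
7: 73621 = 7·10517 + 2
11: 73621 = 11·6692 + 9
13: 73621 = 13·5663 + 2
17: 73621 = 17·4330 + 11
19: 73621 = 19·3874 + 15
23: 73621 = 23·3200 + 21
29: 73621 = 29·2538 + 19
31: 73621 = 31·2374 + 27
37: 73621 = 37·1989 + 28
41: 73621 = 41·1795 + 26
43: 73621 = 43·1712 + 5
47: 73621 = 47·1566 + 19
53: 73621 = 53·1389 + 4
59: 73621 = 59·1247 + 48
61: 73621 = 61·1206 + 55
67: 73621 = 67·1098 + 55
71: 73621 = 71·1036 + 65
73: 73621 = 73·1008 + 37
79: 73621 = 79·931 + 72
83: 73621 = 83·887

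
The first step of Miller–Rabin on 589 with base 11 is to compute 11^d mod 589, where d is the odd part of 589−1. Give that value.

77

589 − 1 = 588 = 2^2 · 147, so d = 147.
11^1 ≡ 11 (mod 589)
11^2 ≡ 11^2 = 121 ≡ 121 (mod 589)
11^4 ≡ 121^2 = 14641 ≡ 505 (mod 589)
11^8 ≡ 505^2 = 255025 ≡ 577 (mod 589)
11^16 ≡ 577^2 = 332929 ≡ 144 (mod 589)
11^32 ≡ 144^2 = 20736 ≡ 121 (mod 589)
11^64 ≡ 121^2 = 14641 ≡ 505 (mod 589)
11^128 ≡ 505^2 = 255025 ≡ 577 (mod 589)
147 = 128 + 16 + 2 + 1 in binary powers of 2.
So 11^147 ≡ 577 · 144 · 121 · 11 ≡ 77 (mod 589).
Squaring chain: 77 → 39; never reaches −1, so base 11 is a Miller–Rabin witness that 589 is composite.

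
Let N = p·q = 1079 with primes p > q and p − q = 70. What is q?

13

Since p = q + 70, we have 1079 = q(q + 70), so q² + 70q − 1079 = 0.
Discriminant: 70² + 4·1079 = 4900 + 4316 = 9216; √9216 = 96.
q = (−70 + 96)/2 = 13, and p = q + 70 = 83.
Check: 13 · 83 = 1079.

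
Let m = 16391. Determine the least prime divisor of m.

16391 is odd.
Digit sum 20, not divisible by 3.
Ends in 1: not divisible by 5.
7: 16391 = 7·2341 + 4
11: 16391 = 11·1490 + 1
13: 16391 = 13·1260 + 11
17: 16391 = 17·964 + 3
19: 16391 = 19·862 + 13
23: 16391 = 23·712 + 15
29: 16391 = 29·565 + 6
31: 16391 = 31·528 + 23
37: 16391 = 37·443

37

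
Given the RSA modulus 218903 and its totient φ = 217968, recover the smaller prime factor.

457

φ(n) = (p−1)(q−1) = n − (p+q) + 1, so p + q = 218903 − 217968 + 1 = 936.
p and q are the roots of t² − 936t + 218903 = 0.
Discriminant: 936² − 4·218903 = 876096 − 875612 = 484; √484 = 22.
q = (936 − 22)/2 = 457, p = (936 + 22)/2 = 479.
Check: 457 · 479 = 218903.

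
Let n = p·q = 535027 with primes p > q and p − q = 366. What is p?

937

Since p = q + 366, we have 535027 = q(q + 366), so q² + 366q − 535027 = 0.
Discriminant: 366² + 4·535027 = 133956 + 2140108 = 2274064; √2274064 = 1508.
q = (−366 + 1508)/2 = 571, and p = q + 366 = 937.
Check: 571 · 937 = 535027.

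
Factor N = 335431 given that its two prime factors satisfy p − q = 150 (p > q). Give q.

509

Since p = q + 150, we have 335431 = q(q + 150), so q² + 150q − 335431 = 0.
Discriminant: 150² + 4·335431 = 22500 + 1341724 = 1364224; √1364224 = 1168.
q = (−150 + 1168)/2 = 509, and p = q + 150 = 659.
Check: 509 · 659 = 335431.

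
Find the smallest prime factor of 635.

5

635 is odd.
Digit sum 14, not divisible by 3.
Ends in 5: divisible by 5.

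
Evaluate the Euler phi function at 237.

156

Factor: 237 = 3 · 79.
φ(237) = (3−1) · (79−1) = 2 · 78 = 156.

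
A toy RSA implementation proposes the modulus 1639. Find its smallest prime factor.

1639 is odd.
Digit sum 19, not divisible by 3.
Ends in 9: not divisible by 5.
7: 1639 = 7·234 + 1
11: 1639 = 11·149

11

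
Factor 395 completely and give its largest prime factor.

79

395 = 5 · 79
79 is prime.
So 395 = 5 · 79; the largest prime factor is 79.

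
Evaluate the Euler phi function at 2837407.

2777664

Factor: 2837407 = 137 · 139 · 149.
φ(2837407) = (137−1) · (139−1) · (149−1) = 136 · 138 · 148 = 2777664.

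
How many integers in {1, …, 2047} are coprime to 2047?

Factor: 2047 = 23 · 89.
φ(2047) = (23−1) · (89−1) = 22 · 88 = 1936.

1936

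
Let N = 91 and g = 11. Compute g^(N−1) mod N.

11^1 ≡ 11 (mod 91)
11^2 ≡ 11^2 = 121 ≡ 30 (mod 91)
11^4 ≡ 30^2 = 900 ≡ 81 (mod 91)
11^8 ≡ 81^2 = 6561 ≡ 9 (mod 91)
11^16 ≡ 9^2 = 81 ≡ 81 (mod 91)
11^32 ≡ 81^2 = 6561 ≡ 9 (mod 91)
11^64 ≡ 9^2 = 81 ≡ 81 (mod 91)
90 = 64 + 16 + 8 + 2 in binary powers of 2.
So 11^90 ≡ 81 · 81 · 9 · 30 ≡ 64 (mod 91).
Since 64 ≠ 1, base 11 is a Fermat witness: 91 is composite.

64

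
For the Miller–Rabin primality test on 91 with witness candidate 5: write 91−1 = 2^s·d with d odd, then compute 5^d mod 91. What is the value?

91 − 1 = 90 = 2^1 · 45, so d = 45.
5^1 ≡ 5 (mod 91)
5^2 ≡ 5^2 = 25 ≡ 25 (mod 91)
5^4 ≡ 25^2 = 625 ≡ 79 (mod 91)
5^8 ≡ 79^2 = 6241 ≡ 53 (mod 91)
5^16 ≡ 53^2 = 2809 ≡ 79 (mod 91)
5^32 ≡ 79^2 = 6241 ≡ 53 (mod 91)
45 = 32 + 8 + 4 + 1 in binary powers of 2.
So 5^45 ≡ 53 · 53 · 79 · 5 ≡ 83 (mod 91).
Squaring chain: 83; never reaches −1, so base 5 is a Miller–Rabin witness that 91 is composite.

83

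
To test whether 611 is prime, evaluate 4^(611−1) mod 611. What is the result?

4^1 ≡ 4 (mod 611)
4^2 ≡ 4^2 = 16 ≡ 16 (mod 611)
4^4 ≡ 16^2 = 256 ≡ 256 (mod 611)
4^8 ≡ 256^2 = 65536 ≡ 159 (mod 611)
4^16 ≡ 159^2 = 25281 ≡ 230 (mod 611)
4^32 ≡ 230^2 = 52900 ≡ 354 (mod 611)
4^64 ≡ 354^2 = 125316 ≡ 61 (mod 611)
4^128 ≡ 61^2 = 3721 ≡ 55 (mod 611)
4^256 ≡ 55^2 = 3025 ≡ 581 (mod 611)
4^512 ≡ 581^2 = 337561 ≡ 289 (mod 611)
610 = 512 + 64 + 32 + 2 in binary powers of 2.
So 4^610 ≡ 289 · 61 · 354 · 16 ≡ 425 (mod 611).
Since 425 ≠ 1, base 4 is a Fermat witness: 611 is composite.

425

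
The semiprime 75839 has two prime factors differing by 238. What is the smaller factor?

181

Since p = q + 238, we have 75839 = q(q + 238), so q² + 238q − 75839 = 0.
Discriminant: 238² + 4·75839 = 56644 + 303356 = 360000; √360000 = 600.
q = (−238 + 600)/2 = 181, and p = q + 238 = 419.
Check: 181 · 419 = 75839.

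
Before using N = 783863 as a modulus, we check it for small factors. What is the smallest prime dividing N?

23

783863 is odd.
Digit sum 35, not divisible by 3.
Ends in 3: not divisible by 5.
7: 783863 = 7·111980 + 3
11: 783863 = 11·71260 + 3
13: 783863 = 13·60297 + 2
17: 783863 = 17·46109 + 10
19: 783863 = 19·41255 + 18
23: 783863 = 23·34081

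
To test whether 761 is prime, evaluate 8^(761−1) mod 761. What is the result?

8^1 ≡ 8 (mod 761)
8^2 ≡ 8^2 = 64 ≡ 64 (mod 761)
8^4 ≡ 64^2 = 4096 ≡ 291 (mod 761)
8^8 ≡ 291^2 = 84681 ≡ 210 (mod 761)
8^16 ≡ 210^2 = 44100 ≡ 723 (mod 761)
8^32 ≡ 723^2 = 522729 ≡ 683 (mod 761)
8^64 ≡ 683^2 = 466489 ≡ 757 (mod 761)
8^128 ≡ 757^2 = 573049 ≡ 16 (mod 761)
8^256 ≡ 16^2 = 256 ≡ 256 (mod 761)
8^512 ≡ 256^2 = 65536 ≡ 90 (mod 761)
760 = 512 + 128 + 64 + 32 + 16 + 8 in binary powers of 2.
So 8^760 ≡ 90 · 16 · 757 · 683 · 723 · 210 ≡ 1 (mod 761).
Since the result is 1, base 8 gives no evidence that 761 is composite.

1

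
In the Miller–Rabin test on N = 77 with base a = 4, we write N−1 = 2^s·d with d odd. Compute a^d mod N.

25

77 − 1 = 76 = 2^2 · 19, so d = 19.
4^1 ≡ 4 (mod 77)
4^2 ≡ 4^2 = 16 ≡ 16 (mod 77)
4^4 ≡ 16^2 = 256 ≡ 25 (mod 77)
4^8 ≡ 25^2 = 625 ≡ 9 (mod 77)
4^16 ≡ 9^2 = 81 ≡ 4 (mod 77)
19 = 16 + 2 + 1 in binary powers of 2.
So 4^19 ≡ 4 · 16 · 4 ≡ 25 (mod 77).
Squaring chain: 25 → 9; never reaches −1, so base 4 is a Miller–Rabin witness that 77 is composite.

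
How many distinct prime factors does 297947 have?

297947 = 13^2 · 1763
1763 = 41 · 43
297947 = 13^2 · 41 · 43, which has 3 distinct prime factors.

3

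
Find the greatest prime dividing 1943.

1943 = 29 · 67
67 is prime.
So 1943 = 29 · 67; the largest prime factor is 67.

67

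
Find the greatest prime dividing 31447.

59

31447 = 13 · 2419
2419 = 41 · 59
59 is prime.
So 31447 = 13 · 41 · 59; the largest prime factor is 59.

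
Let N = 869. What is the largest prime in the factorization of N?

869 = 11 · 79
79 is prime.
So 869 = 11 · 79; the largest prime factor is 79.

79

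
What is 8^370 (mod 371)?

8^1 ≡ 8 (mod 371)
8^2 ≡ 8^2 = 64 ≡ 64 (mod 371)
8^4 ≡ 64^2 = 4096 ≡ 15 (mod 371)
8^8 ≡ 15^2 = 225 ≡ 225 (mod 371)
8^16 ≡ 225^2 = 50625 ≡ 169 (mod 371)
8^32 ≡ 169^2 = 28561 ≡ 365 (mod 371)
8^64 ≡ 365^2 = 133225 ≡ 36 (mod 371)
8^128 ≡ 36^2 = 1296 ≡ 183 (mod 371)
8^256 ≡ 183^2 = 33489 ≡ 99 (mod 371)
370 = 256 + 64 + 32 + 16 + 2 in binary powers of 2.
So 8^370 ≡ 99 · 36 · 365 · 169 · 64 ≡ 218 (mod 371).
Since 218 ≠ 1, base 8 is a Fermat witness: 371 is composite.

218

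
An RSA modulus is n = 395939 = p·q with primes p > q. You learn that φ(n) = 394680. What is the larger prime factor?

661

φ(n) = (p−1)(q−1) = n − (p+q) + 1, so p + q = 395939 − 394680 + 1 = 1260.
p and q are the roots of t² − 1260t + 395939 = 0.
Discriminant: 1260² − 4·395939 = 1587600 − 1583756 = 3844; √3844 = 62.
q = (1260 − 62)/2 = 599, p = (1260 + 62)/2 = 661.
Check: 599 · 661 = 395939.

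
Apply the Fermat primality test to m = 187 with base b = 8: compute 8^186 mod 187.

8^1 ≡ 8 (mod 187)
8^2 ≡ 8^2 = 64 ≡ 64 (mod 187)
8^4 ≡ 64^2 = 4096 ≡ 169 (mod 187)
8^8 ≡ 169^2 = 28561 ≡ 137 (mod 187)
8^16 ≡ 137^2 = 18769 ≡ 69 (mod 187)
8^32 ≡ 69^2 = 4761 ≡ 86 (mod 187)
8^64 ≡ 86^2 = 7396 ≡ 103 (mod 187)
8^128 ≡ 103^2 = 10609 ≡ 137 (mod 187)
186 = 128 + 32 + 16 + 8 + 2 in binary powers of 2.
So 8^186 ≡ 137 · 86 · 69 · 137 · 64 ≡ 47 (mod 187).
Since 47 ≠ 1, base 8 is a Fermat witness: 187 is composite.

47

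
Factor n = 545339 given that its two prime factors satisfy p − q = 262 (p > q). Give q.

Since p = q + 262, we have 545339 = q(q + 262), so q² + 262q − 545339 = 0.
Discriminant: 262² + 4·545339 = 68644 + 2181356 = 2250000; √2250000 = 1500.
q = (−262 + 1500)/2 = 619, and p = q + 262 = 881.
Check: 619 · 881 = 545339.

619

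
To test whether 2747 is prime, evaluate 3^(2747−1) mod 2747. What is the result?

91

3^1 ≡ 3 (mod 2747)
3^2 ≡ 3^2 = 9 ≡ 9 (mod 2747)
3^4 ≡ 9^2 = 81 ≡ 81 (mod 2747)
3^8 ≡ 81^2 = 6561 ≡ 1067 (mod 2747)
3^16 ≡ 1067^2 = 1138489 ≡ 1231 (mod 2747)
3^32 ≡ 1231^2 = 1515361 ≡ 1764 (mod 2747)
3^64 ≡ 1764^2 = 3111696 ≡ 2092 (mod 2747)
3^128 ≡ 2092^2 = 4376464 ≡ 493 (mod 2747)
3^256 ≡ 493^2 = 243049 ≡ 1313 (mod 2747)
3^512 ≡ 1313^2 = 1723969 ≡ 1600 (mod 2747)
3^1024 ≡ 1600^2 = 2560000 ≡ 2543 (mod 2747)
3^2048 ≡ 2543^2 = 6466849 ≡ 411 (mod 2747)
2746 = 2048 + 512 + 128 + 32 + 16 + 8 + 2 in binary powers of 2.
So 3^2746 ≡ 411 · 1600 · 493 · 1764 · 1231 · 1067 · 9 ≡ 91 (mod 2747).
Since 91 ≠ 1, base 3 is a Fermat witness: 2747 is composite.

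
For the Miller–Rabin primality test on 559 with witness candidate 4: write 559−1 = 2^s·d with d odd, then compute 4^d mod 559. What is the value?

441

559 − 1 = 558 = 2^1 · 279, so d = 279.
4^1 ≡ 4 (mod 559)
4^2 ≡ 4^2 = 16 ≡ 16 (mod 559)
4^4 ≡ 16^2 = 256 ≡ 256 (mod 559)
4^8 ≡ 256^2 = 65536 ≡ 133 (mod 559)
4^16 ≡ 133^2 = 17689 ≡ 360 (mod 559)
4^32 ≡ 360^2 = 129600 ≡ 471 (mod 559)
4^64 ≡ 471^2 = 221841 ≡ 477 (mod 559)
4^128 ≡ 477^2 = 227529 ≡ 16 (mod 559)
4^256 ≡ 16^2 = 256 ≡ 256 (mod 559)
279 = 256 + 16 + 4 + 2 + 1 in binary powers of 2.
So 4^279 ≡ 256 · 360 · 256 · 16 · 4 ≡ 441 (mod 559).
Squaring chain: 441; never reaches −1, so base 4 is a Miller–Rabin witness that 559 is composite.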